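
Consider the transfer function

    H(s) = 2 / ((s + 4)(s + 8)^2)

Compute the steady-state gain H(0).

At s = 0 each factor (s + a) contributes a and each (s^2 + bs + c) contributes c.
H(0) = 2·1 / ((4) · (8) · (8)) = 2/256 = 1/128.

H(0) = 1/128 ≈ 0.007812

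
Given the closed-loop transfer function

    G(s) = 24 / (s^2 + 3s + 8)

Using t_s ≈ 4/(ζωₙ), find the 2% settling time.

t_s ≈ 2.667 s

Comparing s^2 + 3s + 8 to s^2 + 2ζωₙs + ωₙ²: ωₙ = √8 ≈ 2.828 rad/s and ζ = 3/(2·√8) ≈ 0.5303.
ζωₙ = 3/2 = 1.5, so t_s ≈ 4/(ζωₙ) = 4/1.5 ≈ 2.667 s.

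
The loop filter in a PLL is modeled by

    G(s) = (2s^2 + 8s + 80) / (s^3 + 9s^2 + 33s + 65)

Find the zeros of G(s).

s = -2 ± 6j

Set the numerator to zero: 2s^2 + 8s + 80 = 0, i.e. 2·(s^2 + 4s + 40) = 0.
Factoring: (s^2 + 4s + 40) = 0.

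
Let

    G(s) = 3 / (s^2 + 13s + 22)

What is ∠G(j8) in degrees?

At s = j8: numerator = 3, denominator = -42 + j104.
∠G = ∠num − ∠den = 0° − (111.99°) = -112.0°.

∠G(j8) ≈ -112.0°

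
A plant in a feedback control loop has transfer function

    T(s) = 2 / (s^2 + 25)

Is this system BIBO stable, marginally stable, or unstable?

marginally stable

The poles can be read from the denominator factors: s = ±5j.
Since the simple pole(s) at s = 5j, -5j lie on the jω-axis with none in the right half-plane, the system is marginally stable.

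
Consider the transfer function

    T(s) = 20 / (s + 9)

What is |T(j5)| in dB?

|T(j5)|_dB ≈ 5.77 dB

Substitute s = j5: numerator = 20, denominator = 9 + j5.
|T(j5)| = |20| / |9 + j5| = 20 / 10.296 ≈ 1.943.
In decibels: 20·log₁₀(1.943) ≈ 5.77 dB.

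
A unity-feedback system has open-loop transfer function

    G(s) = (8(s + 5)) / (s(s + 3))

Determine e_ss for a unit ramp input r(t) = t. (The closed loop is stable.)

e_ss = 0.07500

G(s) has one pole at the origin.
This is a Type 1 system. Kv = lim_{s→0} s·G(s) = 40/3.
e_ss = 1/Kv = 1/(40/3) = 3/40 ≈ 0.07500.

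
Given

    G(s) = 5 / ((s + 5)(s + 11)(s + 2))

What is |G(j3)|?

Substitute s = j3: numerator = 5, denominator = -52 + j234.
|G(j3)| = |5| / |-52 + j234| = 5 / 239.71 ≈ 0.02086.

|G(j3)| ≈ 0.02086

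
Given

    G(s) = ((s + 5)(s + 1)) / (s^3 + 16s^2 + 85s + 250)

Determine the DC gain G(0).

G(0) = 1/50 ≈ 0.02000

Set s = 0: G(0) = (5) / (250) = 1/50.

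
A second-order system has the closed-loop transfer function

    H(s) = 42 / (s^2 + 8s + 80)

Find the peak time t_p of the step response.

Comparing s^2 + 8s + 80 to s^2 + 2ζωₙs + ωₙ²: ωₙ = √80 ≈ 8.944 rad/s and ζ = 8/(2·√80) ≈ 0.4472.
ζωₙ = 8/2 = 4, so ω_d = ωₙ√(1−ζ²) = √(ωₙ² − (ζωₙ)²) = √(80 − 4²) = √64 = 8 rad/s.
t_p = π/ω_d = π/8 ≈ 0.3927 s.

t_p ≈ 0.3927 s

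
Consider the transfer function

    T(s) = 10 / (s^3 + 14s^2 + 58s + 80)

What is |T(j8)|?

|T(j8)| ≈ 0.01223

Substitute s = j8: numerator = 10, denominator = -816 - j48.
|T(j8)| = |10| / |-816 - j48| = 10 / 817.41 ≈ 0.01223.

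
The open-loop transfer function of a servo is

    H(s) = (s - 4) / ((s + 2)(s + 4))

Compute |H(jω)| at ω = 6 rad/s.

|H(j6)| ≈ 0.1581

Substitute s = j6: numerator = -4 + j6, denominator = -28 + j36.
|H(j6)| = |-4 + j6| / |-28 + j36| = 7.2111 / 45.607 ≈ 0.1581.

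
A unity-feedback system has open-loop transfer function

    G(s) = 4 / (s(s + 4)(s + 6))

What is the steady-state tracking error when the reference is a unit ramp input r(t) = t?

G(s) has one pole at the origin.
This is a Type 1 system. Kv = lim_{s→0} s·G(s) = 4/24 = 1/6.
e_ss = 1/Kv = 1/(1/6) = 6.

e_ss = 6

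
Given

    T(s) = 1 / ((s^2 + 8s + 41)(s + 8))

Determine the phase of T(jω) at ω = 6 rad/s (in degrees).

At s = j6: numerator = 1, denominator = -248 + j414.
∠T = ∠num − ∠den = 0° − (120.92°) = -120.9°.

∠T(j6) ≈ -120.9°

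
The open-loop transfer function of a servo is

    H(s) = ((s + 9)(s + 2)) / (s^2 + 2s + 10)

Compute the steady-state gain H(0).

H(0) = 9/5 ≈ 1.800

Set s = 0: H(0) = (18) / (10) = 9/5.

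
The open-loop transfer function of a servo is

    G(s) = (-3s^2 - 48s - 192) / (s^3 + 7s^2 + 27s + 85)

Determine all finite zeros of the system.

Set the numerator to zero: -3s^2 - 48s - 192 = 0, i.e. -3·(s^2 + 16s + 64) = 0.
Factoring: (s + 8)^2 = 0.

s = -8, -8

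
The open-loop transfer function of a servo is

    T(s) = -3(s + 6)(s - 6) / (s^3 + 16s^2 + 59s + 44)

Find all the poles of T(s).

The poles are the roots of the denominator s^3 + 16s^2 + 59s + 44 = 0.
Trying s = -1: the polynomial evaluates to 0, so (s + 1) is a factor.
Dividing out leaves s^2 + 15s + 44 = 0.
Factoring the quadratic: (s + 4)(s + 11) = 0.

s = -1, -4, -11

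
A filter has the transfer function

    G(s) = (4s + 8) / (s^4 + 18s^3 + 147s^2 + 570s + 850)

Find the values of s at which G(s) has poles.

s = -4 ± j, -5 ± 5j

The poles are the roots of the denominator s^4 + 18s^3 + 147s^2 + 570s + 850 = 0.
No real roots exist; factor into two real quadratics: (s^2 + 8s + 17)(s^2 + 10s + 50) = 0.
Each quadratic gives a conjugate pair via the quadratic formula.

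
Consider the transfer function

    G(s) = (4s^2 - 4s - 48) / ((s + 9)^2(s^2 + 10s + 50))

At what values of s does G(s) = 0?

Set the numerator to zero: 4s^2 - 4s - 48 = 0, i.e. 4·(s^2 - s - 12) = 0.
Factoring: (s - 4)(s + 3) = 0.

s = 4, -3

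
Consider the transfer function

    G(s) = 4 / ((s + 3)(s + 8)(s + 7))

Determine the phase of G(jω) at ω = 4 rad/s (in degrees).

At s = j4: numerator = 4, denominator = -120 + j340.
∠G = ∠num − ∠den = 0° − (109.44°) = -109.4°.

∠G(j4) ≈ -109.4°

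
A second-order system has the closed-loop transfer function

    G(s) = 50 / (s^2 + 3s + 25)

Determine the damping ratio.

ζ = 0.3

Compare the denominator to the standard form s^2 + 2ζωₙs + ωₙ².
ωₙ² = 25, so ωₙ = 5 rad/s.
2ζωₙ = 3, so ζ = 3/(2·5) = 0.3.
With ζ = 0.3 the response is underdamped.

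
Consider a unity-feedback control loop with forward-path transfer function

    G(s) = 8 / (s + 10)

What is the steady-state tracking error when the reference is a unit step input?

e_ss = 0.5556

G(s) has no poles at the origin.
This is a Type 0 system. Kp = lim_{s→0} G(s) = 8/10 = 4/5.
e_ss = 1/(1 + Kp) = 1/(1 + 4/5) = 5/9 ≈ 0.5556.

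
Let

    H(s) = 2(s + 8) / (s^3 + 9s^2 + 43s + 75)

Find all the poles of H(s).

s = -3 + 4j, -3 - 4j, -3

The poles are the roots of the denominator s^3 + 9s^2 + 43s + 75 = 0.
Trying s = -3: the polynomial evaluates to 0, so (s + 3) is a factor.
Dividing out leaves s^2 + 6s + 25 = 0.
The quadratic formula then gives s = -3 ± 4j.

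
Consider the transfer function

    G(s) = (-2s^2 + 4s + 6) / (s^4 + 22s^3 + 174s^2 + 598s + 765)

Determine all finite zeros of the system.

s = 3, -1

Set the numerator to zero: -2s^2 + 4s + 6 = 0, i.e. -2·(s^2 - 2s - 3) = 0.
Factoring: (s - 3)(s + 1) = 0.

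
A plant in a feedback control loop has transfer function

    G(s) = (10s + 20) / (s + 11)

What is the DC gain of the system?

Set s = 0: G(0) = (20) / (11) = 20/11.

G(0) = 20/11 ≈ 1.818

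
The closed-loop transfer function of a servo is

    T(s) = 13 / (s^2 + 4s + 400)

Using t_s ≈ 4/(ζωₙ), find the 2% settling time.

t_s ≈ 2 s

Comparing s^2 + 4s + 400 to s^2 + 2ζωₙs + ωₙ²: ωₙ = 20 rad/s and ζ = 4/(2·20) = 0.1.
ζωₙ = 4/2 = 2, so t_s ≈ 4/(ζωₙ) = 4/2 = 2 s.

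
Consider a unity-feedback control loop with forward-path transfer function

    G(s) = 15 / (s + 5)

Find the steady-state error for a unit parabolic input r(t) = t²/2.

G(s) has no poles at the origin.
This is a Type 0 system; Ka = lim_{s→0} s^2·G(s) = 0, so the steady-state error for a parabola input is infinite.

e_ss = ∞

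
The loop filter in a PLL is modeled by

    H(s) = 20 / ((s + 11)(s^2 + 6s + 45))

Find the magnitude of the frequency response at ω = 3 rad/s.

|H(j3)| ≈ 0.04358

Substitute s = j3: numerator = 20, denominator = 342 + j306.
|H(j3)| = |20| / |342 + j306| = 20 / 458.91 ≈ 0.04358.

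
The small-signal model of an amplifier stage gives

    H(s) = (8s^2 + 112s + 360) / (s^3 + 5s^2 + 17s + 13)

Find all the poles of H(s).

s = -2 + 3j, -2 - 3j, -1

The poles are the roots of the denominator s^3 + 5s^2 + 17s + 13 = 0.
Trying s = -1: the polynomial evaluates to 0, so (s + 1) is a factor.
Dividing out leaves s^2 + 4s + 13 = 0.
The quadratic formula then gives s = -2 ± 3j.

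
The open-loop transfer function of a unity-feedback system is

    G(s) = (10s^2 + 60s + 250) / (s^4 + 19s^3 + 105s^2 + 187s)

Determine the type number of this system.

Factor s from the denominator: s^4 + 19s^3 + 105s^2 + 187s = s·(s^3 + 19s^2 + 105s + 187).
There is 1 pole at the origin, so the system is Type 1.

Type 1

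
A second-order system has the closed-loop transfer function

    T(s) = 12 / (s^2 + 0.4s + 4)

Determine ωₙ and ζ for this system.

Compare the denominator to the standard form s^2 + 2ζωₙs + ωₙ².
ωₙ² = 4, so ωₙ = 2 rad/s.
2ζωₙ = 0.4, so ζ = 0.4/(2·2) = 0.1.

ωₙ = 2 rad/s, ζ = 0.1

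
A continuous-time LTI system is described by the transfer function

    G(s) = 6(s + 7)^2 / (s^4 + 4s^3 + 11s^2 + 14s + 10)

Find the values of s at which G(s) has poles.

The poles are the roots of the denominator s^4 + 4s^3 + 11s^2 + 14s + 10 = 0.
No real roots exist; factor into two real quadratics: (s^2 + 2s + 5)(s^2 + 2s + 2) = 0.
Each quadratic gives a conjugate pair via the quadratic formula.

s = -1 + 2j, -1 - 2j, -1 + j, -1 - j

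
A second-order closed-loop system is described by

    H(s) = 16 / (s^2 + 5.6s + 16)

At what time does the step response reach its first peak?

t_p ≈ 1.100 s

Comparing s^2 + 5.6s + 16 to s^2 + 2ζωₙs + ωₙ²: ωₙ = 4 rad/s and ζ = 5.6/(2·4) = 0.7.
ζωₙ = 5.6/2 = 2.8, so ω_d = ωₙ√(1−ζ²) = √(ωₙ² − (ζωₙ)²) = √(16 − 2.8²) = √8.16 ≈ 2.857 rad/s.
t_p = π/ω_d = π/2.857 ≈ 1.100 s.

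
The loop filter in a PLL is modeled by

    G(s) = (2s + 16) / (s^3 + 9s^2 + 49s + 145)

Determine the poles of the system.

s = -2 ± 5j, -5

The poles are the roots of the denominator s^3 + 9s^2 + 49s + 145 = 0.
Trying s = -5: the polynomial evaluates to 0, so (s + 5) is a factor.
Dividing out leaves s^2 + 4s + 29 = 0.
The quadratic formula then gives s = -2 ± 5j.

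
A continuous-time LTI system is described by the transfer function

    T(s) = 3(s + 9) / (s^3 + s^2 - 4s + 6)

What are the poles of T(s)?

s = 1 + j, 1 - j, -3

The poles are the roots of the denominator s^3 + s^2 - 4s + 6 = 0.
Trying s = -3: the polynomial evaluates to 0, so (s + 3) is a factor.
Dividing out leaves s^2 - 2s + 2 = 0.
The quadratic formula then gives s = 1 ± 1j.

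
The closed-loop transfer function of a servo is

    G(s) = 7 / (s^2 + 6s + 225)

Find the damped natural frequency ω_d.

ω_d ≈ 14.70 rad/s

Comparing s^2 + 6s + 225 to s^2 + 2ζωₙs + ωₙ²: ωₙ = 15 rad/s and ζ = 6/(2·15) = 0.2.
ζωₙ = 6/2 = 3, so ω_d = ωₙ√(1−ζ²) = √(ωₙ² − (ζωₙ)²) = √(225 − 3²) = √216 ≈ 14.70 rad/s.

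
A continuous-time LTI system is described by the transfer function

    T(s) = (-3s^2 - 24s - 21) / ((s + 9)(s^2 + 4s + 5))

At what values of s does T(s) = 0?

s = -7, -1

Set the numerator to zero: -3s^2 - 24s - 21 = 0, i.e. -3·(s^2 + 8s + 7) = 0.
Factoring: (s + 7)(s + 1) = 0.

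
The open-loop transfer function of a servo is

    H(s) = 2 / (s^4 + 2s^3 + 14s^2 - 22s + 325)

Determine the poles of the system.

s = 2 ± 3j, -3 ± 4j

The poles are the roots of the denominator s^4 + 2s^3 + 14s^2 - 22s + 325 = 0.
No real roots exist; factor into two real quadratics: (s^2 - 4s + 13)(s^2 + 6s + 25) = 0.
Each quadratic gives a conjugate pair via the quadratic formula.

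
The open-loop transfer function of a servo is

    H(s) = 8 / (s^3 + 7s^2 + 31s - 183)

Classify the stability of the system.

unstable

The denominator s^3 + 7s^2 + 31s - 183 factors as (s^2 + 10s + 61)(s - 3), giving poles at s = -5 ± 6j, 3.
Since the pole(s) at s = 3 lie in the right half-plane, the system is unstable.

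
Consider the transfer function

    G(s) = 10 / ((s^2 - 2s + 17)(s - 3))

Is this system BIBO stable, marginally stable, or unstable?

The poles can be read from the denominator factors: s = 1 ± 4j, 3.
Since the pole(s) at s = 1 ± 4j, 3 lie in the right half-plane, the system is unstable.

unstable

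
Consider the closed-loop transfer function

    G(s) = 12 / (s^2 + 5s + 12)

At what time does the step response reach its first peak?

t_p ≈ 1.310 s

Comparing s^2 + 5s + 12 to s^2 + 2ζωₙs + ωₙ²: ωₙ = √12 ≈ 3.464 rad/s and ζ = 5/(2·√12) ≈ 0.7217.
ζωₙ = 5/2 = 2.5, so ω_d = ωₙ√(1−ζ²) = √(ωₙ² − (ζωₙ)²) = √(12 − 2.5²) = √5.75 ≈ 2.398 rad/s.
t_p = π/ω_d = π/2.398 ≈ 1.310 s.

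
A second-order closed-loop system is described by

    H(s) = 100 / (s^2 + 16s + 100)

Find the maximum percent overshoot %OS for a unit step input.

Comparing s^2 + 16s + 100 to s^2 + 2ζωₙs + ωₙ²: ωₙ = 10 rad/s and ζ = 16/(2·10) = 0.8.
%OS = 100·exp(−πζ/√(1−ζ²)) = 100·exp(−π·0.8/√(1−0.8²)) ≈ 1.52%.

%OS ≈ 1.52%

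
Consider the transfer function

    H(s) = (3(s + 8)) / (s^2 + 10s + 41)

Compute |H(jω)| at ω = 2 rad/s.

Substitute s = j2: numerator = 24 + j6, denominator = 37 + j20.
|H(j2)| = |24 + j6| / |37 + j20| = 24.739 / 42.059 ≈ 0.5882.

|H(j2)| ≈ 0.5882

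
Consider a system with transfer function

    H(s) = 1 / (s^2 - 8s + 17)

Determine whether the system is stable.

unstable

The denominator s^2 - 8s + 17 factors as (s^2 - 8s + 17), giving poles at s = 4 + j, 4 - j.
Since the pole(s) at s = 4 + j, 4 - j lie in the right half-plane, the system is unstable.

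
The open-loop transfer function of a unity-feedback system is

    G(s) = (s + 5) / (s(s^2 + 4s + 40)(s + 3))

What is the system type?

The denominator has 1 factor of s at the origin (free integrator), so this is a Type 1 system.

Type 1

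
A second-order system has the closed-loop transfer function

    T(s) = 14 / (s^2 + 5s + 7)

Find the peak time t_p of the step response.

Comparing s^2 + 5s + 7 to s^2 + 2ζωₙs + ωₙ²: ωₙ = √7 ≈ 2.646 rad/s and ζ = 5/(2·√7) ≈ 0.9449.
ζωₙ = 5/2 = 2.5, so ω_d = ωₙ√(1−ζ²) = √(ωₙ² − (ζωₙ)²) = √(7 − 2.5²) = √0.75 ≈ 0.8660 rad/s.
t_p = π/ω_d = π/0.8660 ≈ 3.628 s.

t_p ≈ 3.628 s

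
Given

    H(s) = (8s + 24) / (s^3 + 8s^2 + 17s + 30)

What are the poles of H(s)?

s = -1 ± 2j, -6

The poles are the roots of the denominator s^3 + 8s^2 + 17s + 30 = 0.
Trying s = -6: the polynomial evaluates to 0, so (s + 6) is a factor.
Dividing out leaves s^2 + 2s + 5 = 0.
The quadratic formula then gives s = -1 ± 2j.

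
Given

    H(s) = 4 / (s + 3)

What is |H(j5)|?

Substitute s = j5: numerator = 4, denominator = 3 + j5.
|H(j5)| = |4| / |3 + j5| = 4 / 5.8310 ≈ 0.6860.

|H(j5)| ≈ 0.6860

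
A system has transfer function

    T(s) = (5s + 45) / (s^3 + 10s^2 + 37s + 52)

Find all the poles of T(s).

s = -3 ± 2j, -4

The poles are the roots of the denominator s^3 + 10s^2 + 37s + 52 = 0.
Trying s = -4: the polynomial evaluates to 0, so (s + 4) is a factor.
Dividing out leaves s^2 + 6s + 13 = 0.
The quadratic formula then gives s = -3 ± 2j.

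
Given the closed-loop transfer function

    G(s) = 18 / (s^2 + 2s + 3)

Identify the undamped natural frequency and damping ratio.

ωₙ ≈ 1.732 rad/s, ζ ≈ 0.5774

Compare the denominator to the standard form s^2 + 2ζωₙs + ωₙ².
ωₙ² = 3, so ωₙ = √3 ≈ 1.732 rad/s.
2ζωₙ = 2, so ζ = 2/(2·√3) ≈ 0.5774.
With ζ = 0.5774 the response is underdamped.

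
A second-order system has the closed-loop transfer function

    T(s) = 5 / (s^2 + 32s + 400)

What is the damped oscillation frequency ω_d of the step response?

ω_d = 12 rad/s

Comparing s^2 + 32s + 400 to s^2 + 2ζωₙs + ωₙ²: ωₙ = 20 rad/s and ζ = 32/(2·20) = 0.8.
ζωₙ = 32/2 = 16, so ω_d = ωₙ√(1−ζ²) = √(ωₙ² − (ζωₙ)²) = √(400 − 16²) = √144 = 12 rad/s.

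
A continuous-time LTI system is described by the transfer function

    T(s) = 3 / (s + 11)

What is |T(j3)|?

|T(j3)| ≈ 0.2631

Substitute s = j3: numerator = 3, denominator = 11 + j3.
|T(j3)| = |3| / |11 + j3| = 3 / 11.402 ≈ 0.2631.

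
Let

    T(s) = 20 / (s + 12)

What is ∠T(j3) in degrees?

∠T(j3) ≈ -14.04°

At s = j3: numerator = 20, denominator = 12 + j3.
∠T = ∠num − ∠den = 0° − (14.036°) = -14.04°.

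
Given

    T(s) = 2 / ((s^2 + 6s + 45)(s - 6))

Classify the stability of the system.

The poles can be read from the denominator factors: s = -3 + 6j, -3 - 6j, 6.
Since the pole(s) at s = 6 lie in the right half-plane, the system is unstable.

unstable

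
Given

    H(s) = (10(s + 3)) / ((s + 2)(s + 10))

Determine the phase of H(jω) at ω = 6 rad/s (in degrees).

At s = j6: numerator = 30 + j60, denominator = -16 + j72.
∠H = ∠num − ∠den = 63.435° − (102.53°) = -39.09°.

∠H(j6) ≈ -39.09°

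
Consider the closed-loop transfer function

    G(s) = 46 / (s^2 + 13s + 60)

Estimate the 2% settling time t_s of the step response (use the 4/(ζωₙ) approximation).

Comparing s^2 + 13s + 60 to s^2 + 2ζωₙs + ωₙ²: ωₙ = √60 ≈ 7.746 rad/s and ζ = 13/(2·√60) ≈ 0.8391.
ζωₙ = 13/2 = 6.5, so t_s ≈ 4/(ζωₙ) = 4/6.5 ≈ 0.6154 s.

t_s ≈ 0.6154 s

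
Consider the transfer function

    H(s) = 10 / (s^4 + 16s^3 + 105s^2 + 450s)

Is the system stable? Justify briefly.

The denominator s^4 + 16s^3 + 105s^2 + 450s factors as s(s^2 + 6s + 45)(s + 10), giving poles at s = 0, -3 ± 6j, -10.
Since the simple pole(s) at s = 0 lie on the jω-axis with none in the right half-plane, the system is marginally stable.

marginally stable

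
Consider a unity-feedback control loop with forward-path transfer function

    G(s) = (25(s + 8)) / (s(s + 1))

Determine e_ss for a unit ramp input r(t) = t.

e_ss = 0.005000

G(s) has one pole at the origin.
This is a Type 1 system. Kv = lim_{s→0} s·G(s) = 200/1.
e_ss = 1/Kv = 1/(200) = 1/200 ≈ 0.005000.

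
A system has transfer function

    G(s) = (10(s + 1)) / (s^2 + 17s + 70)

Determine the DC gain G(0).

G(0) = 1/7 ≈ 0.1429

Set s = 0: G(0) = (10) / (70) = 1/7.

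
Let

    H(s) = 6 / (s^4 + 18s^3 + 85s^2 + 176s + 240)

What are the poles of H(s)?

The poles are the roots of the denominator s^4 + 18s^3 + 85s^2 + 176s + 240 = 0.
Trying s = -4: the polynomial evaluates to 0, so (s + 4) is a factor.
Dividing out leaves s^3 + 14s^2 + 29s + 60 = 0.
This factors further as (s^2 + 2s + 5)(s + 12) = 0.

s = -1 + 2j, -1 - 2j, -4, -12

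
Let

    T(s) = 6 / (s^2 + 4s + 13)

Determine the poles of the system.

s = -2 ± 3j

The poles are the roots of the denominator s^2 + 4s + 13 = 0.
Using the quadratic formula: s = (-4 ± √(-36))/2 = -2 ± 3j.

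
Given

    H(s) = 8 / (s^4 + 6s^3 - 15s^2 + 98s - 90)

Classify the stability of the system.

unstable

The denominator s^4 + 6s^3 - 15s^2 + 98s - 90 factors as (s + 9)(s - 1)(s^2 - 2s + 10), giving poles at s = -9, 1, 1 + 3j, 1 - 3j.
Since the pole(s) at s = 1, 1 ± 3j lie in the right half-plane, the system is unstable.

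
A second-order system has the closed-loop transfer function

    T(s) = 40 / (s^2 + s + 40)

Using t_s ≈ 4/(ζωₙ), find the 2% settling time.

Comparing s^2 + s + 40 to s^2 + 2ζωₙs + ωₙ²: ωₙ = √40 ≈ 6.325 rad/s and ζ = 1/(2·√40) ≈ 0.07906.
ζωₙ = 1/2 = 0.5, so t_s ≈ 4/(ζωₙ) = 4/0.5 = 8 s.

t_s ≈ 8 s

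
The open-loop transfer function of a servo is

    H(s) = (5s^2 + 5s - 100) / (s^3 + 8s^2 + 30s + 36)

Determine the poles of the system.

The poles are the roots of the denominator s^3 + 8s^2 + 30s + 36 = 0.
Trying s = -2: the polynomial evaluates to 0, so (s + 2) is a factor.
Dividing out leaves s^2 + 6s + 18 = 0.
The quadratic formula then gives s = -3 ± 3j.

s = -3 + 3j, -3 - 3j, -2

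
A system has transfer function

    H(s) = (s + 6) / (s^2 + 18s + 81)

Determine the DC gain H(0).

H(0) = 2/27 ≈ 0.07407

Set s = 0: H(0) = (6) / (81) = 2/27.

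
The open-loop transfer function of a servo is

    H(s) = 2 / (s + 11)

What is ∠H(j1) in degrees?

At s = j1: numerator = 2, denominator = 11 + j1.
∠H = ∠num − ∠den = 0° − (5.1944°) = -5.194°.

∠H(j1) ≈ -5.194°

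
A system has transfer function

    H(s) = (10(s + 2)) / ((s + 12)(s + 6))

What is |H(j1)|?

Substitute s = j1: numerator = 20 + j10, denominator = 71 + j18.
|H(j1)| = |20 + j10| / |71 + j18| = 22.361 / 73.246 ≈ 0.3053.

|H(j1)| ≈ 0.3053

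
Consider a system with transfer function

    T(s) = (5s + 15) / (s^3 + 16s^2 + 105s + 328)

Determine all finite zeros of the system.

s = -3

Set the numerator to zero: 5s + 15 = 0, i.e. 5·(s + 3) = 0.
So s = -3.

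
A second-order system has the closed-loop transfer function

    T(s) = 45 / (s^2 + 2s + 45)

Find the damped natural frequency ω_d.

ω_d ≈ 6.633 rad/s

Comparing s^2 + 2s + 45 to s^2 + 2ζωₙs + ωₙ²: ωₙ = √45 ≈ 6.708 rad/s and ζ = 2/(2·√45) ≈ 0.1491.
ζωₙ = 2/2 = 1, so ω_d = ωₙ√(1−ζ²) = √(ωₙ² − (ζωₙ)²) = √(45 − 1²) = √44 ≈ 6.633 rad/s.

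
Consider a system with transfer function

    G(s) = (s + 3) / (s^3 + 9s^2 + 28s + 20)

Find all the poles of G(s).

The poles are the roots of the denominator s^3 + 9s^2 + 28s + 20 = 0.
Trying s = -1: the polynomial evaluates to 0, so (s + 1) is a factor.
Dividing out leaves s^2 + 8s + 20 = 0.
The quadratic formula then gives s = -4 ± 2j.

s = -4 + 2j, -4 - 2j, -1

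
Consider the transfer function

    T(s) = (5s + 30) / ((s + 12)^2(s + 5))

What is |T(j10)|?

|T(j10)| ≈ 0.02137

Substitute s = j10: numerator = 30 + j50, denominator = -2180 + j1640.
|T(j10)| = |30 + j50| / |-2180 + j1640| = 58.310 / 2728.0 ≈ 0.02137.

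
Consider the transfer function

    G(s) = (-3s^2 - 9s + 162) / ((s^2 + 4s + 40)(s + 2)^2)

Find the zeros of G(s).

Set the numerator to zero: -3s^2 - 9s + 162 = 0, i.e. -3·(s^2 + 3s - 54) = 0.
Factoring: (s - 6)(s + 9) = 0.

s = 6, -9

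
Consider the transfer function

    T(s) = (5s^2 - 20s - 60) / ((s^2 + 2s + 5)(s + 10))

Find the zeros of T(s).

Set the numerator to zero: 5s^2 - 20s - 60 = 0, i.e. 5·(s^2 - 4s - 12) = 0.
Factoring: (s + 2)(s - 6) = 0.

s = -2, 6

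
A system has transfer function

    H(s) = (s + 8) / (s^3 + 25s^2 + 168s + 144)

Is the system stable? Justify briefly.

The denominator s^3 + 25s^2 + 168s + 144 factors as (s + 12)^2(s + 1), giving poles at s = -12, -1, -12.
Since all poles lie strictly in the left half-plane, the system is stable.

stable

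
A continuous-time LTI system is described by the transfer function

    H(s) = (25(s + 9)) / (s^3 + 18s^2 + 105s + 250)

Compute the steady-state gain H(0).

Set s = 0: H(0) = (225) / (250) = 9/10.

H(0) = 9/10 ≈ 0.9000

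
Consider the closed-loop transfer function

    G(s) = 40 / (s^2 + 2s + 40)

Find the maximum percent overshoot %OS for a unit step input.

Comparing s^2 + 2s + 40 to s^2 + 2ζωₙs + ωₙ²: ωₙ = √40 ≈ 6.325 rad/s and ζ = 2/(2·√40) ≈ 0.1581.
%OS = 100·exp(−πζ/√(1−ζ²)) = 100·exp(−π·0.1581/√(1−0.1581²)) ≈ 60.5%.

%OS ≈ 60.5%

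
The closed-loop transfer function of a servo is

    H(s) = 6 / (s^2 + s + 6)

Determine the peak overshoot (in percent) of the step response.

%OS ≈ 51.9%

Comparing s^2 + s + 6 to s^2 + 2ζωₙs + ωₙ²: ωₙ = √6 ≈ 2.449 rad/s and ζ = 1/(2·√6) ≈ 0.2041.
%OS = 100·exp(−πζ/√(1−ζ²)) = 100·exp(−π·0.2041/√(1−0.2041²)) ≈ 51.9%.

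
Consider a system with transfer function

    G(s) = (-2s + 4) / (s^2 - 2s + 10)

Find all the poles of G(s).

s = 1 ± 3j

The poles are the roots of the denominator s^2 - 2s + 10 = 0.
Using the quadratic formula: s = (2 ± √(-36))/2 = 1 ± 3j.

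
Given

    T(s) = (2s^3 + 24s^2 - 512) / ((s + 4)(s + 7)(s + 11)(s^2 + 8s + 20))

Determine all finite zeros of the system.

s = -8, -8, 4

Set the numerator to zero: 2s^3 + 24s^2 - 512 = 0, i.e. 2·(s^3 + 12s^2 - 256) = 0.
Factoring: (s + 8)^2(s - 4) = 0.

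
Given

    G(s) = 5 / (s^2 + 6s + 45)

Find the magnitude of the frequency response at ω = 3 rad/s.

|G(j3)| ≈ 0.1242

Substitute s = j3: numerator = 5, denominator = 36 + j18.
|G(j3)| = |5| / |36 + j18| = 5 / 40.249 ≈ 0.1242.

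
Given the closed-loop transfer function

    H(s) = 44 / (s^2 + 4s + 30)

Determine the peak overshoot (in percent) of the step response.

%OS ≈ 29.2%

Comparing s^2 + 4s + 30 to s^2 + 2ζωₙs + ωₙ²: ωₙ = √30 ≈ 5.477 rad/s and ζ = 4/(2·√30) ≈ 0.3651.
%OS = 100·exp(−πζ/√(1−ζ²)) = 100·exp(−π·0.3651/√(1−0.3651²)) ≈ 29.2%.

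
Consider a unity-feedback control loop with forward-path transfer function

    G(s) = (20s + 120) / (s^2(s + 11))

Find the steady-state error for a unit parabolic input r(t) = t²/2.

G(s) has 2 poles at the origin.
This is a Type 2 system. Ka = lim_{s→0} s^2·G(s) = 120/11.
e_ss = 1/Ka = 1/(120/11) = 11/120 ≈ 0.09167.

e_ss = 0.09167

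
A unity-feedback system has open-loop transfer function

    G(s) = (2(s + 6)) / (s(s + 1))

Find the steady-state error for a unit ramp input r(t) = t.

e_ss = 0.08333

G(s) has one pole at the origin.
This is a Type 1 system. Kv = lim_{s→0} s·G(s) = 12/1.
e_ss = 1/Kv = 1/(12) = 1/12 ≈ 0.08333.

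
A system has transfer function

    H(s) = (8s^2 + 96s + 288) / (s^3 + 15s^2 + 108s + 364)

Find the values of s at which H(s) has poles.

The poles are the roots of the denominator s^3 + 15s^2 + 108s + 364 = 0.
Trying s = -7: the polynomial evaluates to 0, so (s + 7) is a factor.
Dividing out leaves s^2 + 8s + 52 = 0.
The quadratic formula then gives s = -4 ± 6j.

s = -4 + 6j, -4 - 6j, -7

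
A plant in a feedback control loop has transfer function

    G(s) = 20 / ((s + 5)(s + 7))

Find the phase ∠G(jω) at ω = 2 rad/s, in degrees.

At s = j2: numerator = 20, denominator = 31 + j24.
∠G = ∠num − ∠den = 0° − (37.747°) = -37.75°.

∠G(j2) ≈ -37.75°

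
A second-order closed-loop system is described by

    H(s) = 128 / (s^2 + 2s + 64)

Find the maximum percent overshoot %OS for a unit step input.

%OS ≈ 67.3%

Comparing s^2 + 2s + 64 to s^2 + 2ζωₙs + ωₙ²: ωₙ = 8 rad/s and ζ = 2/(2·8) = 0.125.
%OS = 100·exp(−πζ/√(1−ζ²)) = 100·exp(−π·0.125/√(1−0.125²)) ≈ 67.3%.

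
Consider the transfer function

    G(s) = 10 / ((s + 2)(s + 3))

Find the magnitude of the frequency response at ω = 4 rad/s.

|G(j4)| ≈ 0.4472

Substitute s = j4: numerator = 10, denominator = -10 + j20.
|G(j4)| = |10| / |-10 + j20| = 10 / 22.361 ≈ 0.4472.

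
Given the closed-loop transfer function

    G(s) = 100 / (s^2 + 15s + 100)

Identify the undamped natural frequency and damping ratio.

Compare the denominator to the standard form s^2 + 2ζωₙs + ωₙ².
ωₙ² = 100, so ωₙ = 10 rad/s.
2ζωₙ = 15, so ζ = 15/(2·10) = 0.75.

ωₙ = 10 rad/s, ζ = 0.75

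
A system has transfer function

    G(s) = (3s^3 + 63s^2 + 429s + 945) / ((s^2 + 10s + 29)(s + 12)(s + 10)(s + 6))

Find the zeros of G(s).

s = -7, -9, -5

Set the numerator to zero: 3s^3 + 63s^2 + 429s + 945 = 0, i.e. 3·(s^3 + 21s^2 + 143s + 315) = 0.
Factoring: (s + 7)(s + 9)(s + 5) = 0.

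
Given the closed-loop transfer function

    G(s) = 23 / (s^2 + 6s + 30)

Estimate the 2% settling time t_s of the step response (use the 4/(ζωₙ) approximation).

t_s ≈ 1.333 s

Comparing s^2 + 6s + 30 to s^2 + 2ζωₙs + ωₙ²: ωₙ = √30 ≈ 5.477 rad/s and ζ = 6/(2·√30) ≈ 0.5477.
ζωₙ = 6/2 = 3, so t_s ≈ 4/(ζωₙ) = 4/3 ≈ 1.333 s.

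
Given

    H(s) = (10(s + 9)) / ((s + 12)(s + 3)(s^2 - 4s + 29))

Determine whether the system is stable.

unstable

The poles can be read from the denominator factors: s = -12, -3, 2 + 5j, 2 - 5j.
Since the pole(s) at s = 2 + 5j, 2 - 5j lie in the right half-plane, the system is unstable.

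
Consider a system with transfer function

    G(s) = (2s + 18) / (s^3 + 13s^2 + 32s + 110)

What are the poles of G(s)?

The poles are the roots of the denominator s^3 + 13s^2 + 32s + 110 = 0.
Trying s = -11: the polynomial evaluates to 0, so (s + 11) is a factor.
Dividing out leaves s^2 + 2s + 10 = 0.
The quadratic formula then gives s = -1 ± 3j.

s = -1 ± 3j, -11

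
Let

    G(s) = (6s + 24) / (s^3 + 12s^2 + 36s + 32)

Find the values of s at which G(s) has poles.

The poles are the roots of the denominator s^3 + 12s^2 + 36s + 32 = 0.
Trying s = -8: the polynomial evaluates to 0, so (s + 8) is a factor.
Dividing out leaves s^2 + 4s + 4 = 0.
Factoring the quadratic: (s + 2)^2 = 0.

s = -8, -2, -2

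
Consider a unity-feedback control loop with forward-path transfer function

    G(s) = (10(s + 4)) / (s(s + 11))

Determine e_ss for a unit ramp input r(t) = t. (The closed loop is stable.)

G(s) has one pole at the origin.
This is a Type 1 system. Kv = lim_{s→0} s·G(s) = 40/11.
e_ss = 1/Kv = 1/(40/11) = 11/40 ≈ 0.2750.

e_ss = 0.2750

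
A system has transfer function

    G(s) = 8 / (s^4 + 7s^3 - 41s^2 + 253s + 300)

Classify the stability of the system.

unstable

The denominator s^4 + 7s^3 - 41s^2 + 253s + 300 factors as (s + 12)(s + 1)(s^2 - 6s + 25), giving poles at s = -12, -1, 3 + 4j, 3 - 4j.
Since the pole(s) at s = 3 ± 4j lie in the right half-plane, the system is unstable.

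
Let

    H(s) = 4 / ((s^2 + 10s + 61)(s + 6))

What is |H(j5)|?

Substitute s = j5: numerator = 4, denominator = -34 + j480.
|H(j5)| = |4| / |-34 + j480| = 4 / 481.20 ≈ 0.008313.

|H(j5)| ≈ 0.008313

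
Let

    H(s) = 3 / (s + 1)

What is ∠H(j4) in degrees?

At s = j4: numerator = 3, denominator = 1 + j4.
∠H = ∠num − ∠den = 0° − (75.964°) = -75.96°.

∠H(j4) ≈ -75.96°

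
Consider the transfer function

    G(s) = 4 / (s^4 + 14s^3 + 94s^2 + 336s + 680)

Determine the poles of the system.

s = -5 + 3j, -5 - 3j, -2 + 4j, -2 - 4j

The poles are the roots of the denominator s^4 + 14s^3 + 94s^2 + 336s + 680 = 0.
No real roots exist; factor into two real quadratics: (s^2 + 10s + 34)(s^2 + 4s + 20) = 0.
Each quadratic gives a conjugate pair via the quadratic formula.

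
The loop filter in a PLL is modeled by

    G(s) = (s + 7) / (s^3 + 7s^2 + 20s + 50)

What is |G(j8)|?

|G(j8)| ≈ 0.02001

Substitute s = j8: numerator = 7 + j8, denominator = -398 - j352.
|G(j8)| = |7 + j8| / |-398 - j352| = 10.630 / 531.33 ≈ 0.02001.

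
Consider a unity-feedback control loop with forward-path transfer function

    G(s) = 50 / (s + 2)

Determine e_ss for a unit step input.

G(s) has no poles at the origin.
This is a Type 0 system. Kp = lim_{s→0} G(s) = 50/2 = 25.
e_ss = 1/(1 + Kp) = 1/(1 + 25) = 1/26 ≈ 0.03846.

e_ss = 0.03846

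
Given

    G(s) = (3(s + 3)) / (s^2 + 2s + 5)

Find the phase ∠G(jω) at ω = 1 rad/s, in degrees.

At s = j1: numerator = 9 + j3, denominator = 4 + j2.
∠G = ∠num − ∠den = 18.435° − (26.565°) = -8.130°.

∠G(j1) ≈ -8.130°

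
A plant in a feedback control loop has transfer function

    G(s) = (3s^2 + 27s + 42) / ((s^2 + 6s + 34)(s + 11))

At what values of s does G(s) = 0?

s = -7, -2

Set the numerator to zero: 3s^2 + 27s + 42 = 0, i.e. 3·(s^2 + 9s + 14) = 0.
Factoring: (s + 7)(s + 2) = 0.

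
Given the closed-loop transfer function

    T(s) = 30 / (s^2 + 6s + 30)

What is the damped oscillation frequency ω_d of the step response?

ω_d ≈ 4.583 rad/s

Comparing s^2 + 6s + 30 to s^2 + 2ζωₙs + ωₙ²: ωₙ = √30 ≈ 5.477 rad/s and ζ = 6/(2·√30) ≈ 0.5477.
ζωₙ = 6/2 = 3, so ω_d = ωₙ√(1−ζ²) = √(ωₙ² − (ζωₙ)²) = √(30 − 3²) = √21 ≈ 4.583 rad/s.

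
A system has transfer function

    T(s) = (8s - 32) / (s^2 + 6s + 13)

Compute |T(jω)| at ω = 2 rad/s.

|T(j2)| ≈ 2.385

Substitute s = j2: numerator = -32 + j16, denominator = 9 + j12.
|T(j2)| = |-32 + j16| / |9 + j12| = 35.777 / 15 ≈ 2.385.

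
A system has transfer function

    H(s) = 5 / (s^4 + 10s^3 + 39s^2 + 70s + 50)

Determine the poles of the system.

s = -2 + j, -2 - j, -3 + j, -3 - j

The poles are the roots of the denominator s^4 + 10s^3 + 39s^2 + 70s + 50 = 0.
No real roots exist; factor into two real quadratics: (s^2 + 4s + 5)(s^2 + 6s + 10) = 0.
Each quadratic gives a conjugate pair via the quadratic formula.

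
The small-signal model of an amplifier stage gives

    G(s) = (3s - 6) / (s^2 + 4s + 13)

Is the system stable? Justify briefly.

stable

The poles can be read from the denominator factors: s = -2 ± 3j.
Since all poles lie strictly in the left half-plane, the system is stable.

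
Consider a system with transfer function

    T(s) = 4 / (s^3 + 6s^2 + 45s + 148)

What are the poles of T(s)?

The poles are the roots of the denominator s^3 + 6s^2 + 45s + 148 = 0.
Trying s = -4: the polynomial evaluates to 0, so (s + 4) is a factor.
Dividing out leaves s^2 + 2s + 37 = 0.
The quadratic formula then gives s = -1 ± 6j.

s = -1 + 6j, -1 - 6j, -4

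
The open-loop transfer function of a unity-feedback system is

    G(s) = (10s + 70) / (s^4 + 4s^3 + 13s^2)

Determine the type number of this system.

Factor s from the denominator: s^4 + 4s^3 + 13s^2 = s^2·(s^2 + 4s + 13).
There are 2 poles at the origin, so the system is Type 2.

Type 2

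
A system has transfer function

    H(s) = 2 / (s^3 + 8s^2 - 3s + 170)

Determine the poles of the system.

The poles are the roots of the denominator s^3 + 8s^2 - 3s + 170 = 0.
Trying s = -10: the polynomial evaluates to 0, so (s + 10) is a factor.
Dividing out leaves s^2 - 2s + 17 = 0.
The quadratic formula then gives s = 1 ± 4j.

s = 1 ± 4j, -10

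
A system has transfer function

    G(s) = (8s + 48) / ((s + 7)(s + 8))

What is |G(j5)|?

Substitute s = j5: numerator = 48 + j40, denominator = 31 + j75.
|G(j5)| = |48 + j40| / |31 + j75| = 62.482 / 81.154 ≈ 0.7699.

|G(j5)| ≈ 0.7699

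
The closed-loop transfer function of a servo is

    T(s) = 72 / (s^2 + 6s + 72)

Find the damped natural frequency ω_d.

ω_d ≈ 7.937 rad/s

Comparing s^2 + 6s + 72 to s^2 + 2ζωₙs + ωₙ²: ωₙ = √72 ≈ 8.485 rad/s and ζ = 6/(2·√72) ≈ 0.3536.
ζωₙ = 6/2 = 3, so ω_d = ωₙ√(1−ζ²) = √(ωₙ² − (ζωₙ)²) = √(72 − 3²) = √63 ≈ 7.937 rad/s.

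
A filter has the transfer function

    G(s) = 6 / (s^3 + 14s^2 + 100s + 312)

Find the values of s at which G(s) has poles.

s = -4 + 6j, -4 - 6j, -6

The poles are the roots of the denominator s^3 + 14s^2 + 100s + 312 = 0.
Trying s = -6: the polynomial evaluates to 0, so (s + 6) is a factor.
Dividing out leaves s^2 + 8s + 52 = 0.
The quadratic formula then gives s = -4 ± 6j.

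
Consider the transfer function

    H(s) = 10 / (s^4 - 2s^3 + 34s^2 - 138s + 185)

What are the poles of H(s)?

The poles are the roots of the denominator s^4 - 2s^3 + 34s^2 - 138s + 185 = 0.
No real roots exist; factor into two real quadratics: (s^2 - 4s + 5)(s^2 + 2s + 37) = 0.
Each quadratic gives a conjugate pair via the quadratic formula.

s = 2 ± j, -1 ± 6j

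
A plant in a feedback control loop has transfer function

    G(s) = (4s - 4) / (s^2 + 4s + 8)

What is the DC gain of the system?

Set s = 0: G(0) = (-4) / (8) = -1/2.

G(0) = -1/2 ≈ -0.5000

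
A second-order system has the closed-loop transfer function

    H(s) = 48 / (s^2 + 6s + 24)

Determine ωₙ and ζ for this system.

ωₙ ≈ 4.899 rad/s, ζ ≈ 0.6124

Compare the denominator to the standard form s^2 + 2ζωₙs + ωₙ².
ωₙ² = 24, so ωₙ = √24 ≈ 4.899 rad/s.
2ζωₙ = 6, so ζ = 6/(2·√24) ≈ 0.6124.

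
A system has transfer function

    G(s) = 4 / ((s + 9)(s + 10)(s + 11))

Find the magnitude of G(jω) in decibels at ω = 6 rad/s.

Substitute s = j6: numerator = 4, denominator = -90 + j1578.
|G(j6)| = |4| / |-90 + j1578| = 4 / 1580.6 ≈ 0.002531.
In decibels: 20·log₁₀(0.002531) ≈ -51.9 dB.

|G(j6)|_dB ≈ -51.9 dB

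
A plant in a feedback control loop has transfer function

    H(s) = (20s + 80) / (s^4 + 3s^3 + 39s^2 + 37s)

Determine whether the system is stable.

marginally stable

The denominator s^4 + 3s^3 + 39s^2 + 37s factors as s(s^2 + 2s + 37)(s + 1), giving poles at s = 0, -1 ± 6j, -1.
Since the simple pole(s) at s = 0 lie on the jω-axis with none in the right half-plane, the system is marginally stable.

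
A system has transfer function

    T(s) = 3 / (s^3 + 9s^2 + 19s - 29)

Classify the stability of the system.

unstable

The denominator s^3 + 9s^2 + 19s - 29 factors as (s^2 + 10s + 29)(s - 1), giving poles at s = -5 + 2j, -5 - 2j, 1.
Since the pole(s) at s = 1 lie in the right half-plane, the system is unstable.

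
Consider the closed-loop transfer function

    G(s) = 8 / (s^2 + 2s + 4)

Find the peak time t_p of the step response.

Comparing s^2 + 2s + 4 to s^2 + 2ζωₙs + ωₙ²: ωₙ = 2 rad/s and ζ = 2/(2·2) = 0.5.
ζωₙ = 2/2 = 1, so ω_d = ωₙ√(1−ζ²) = √(ωₙ² − (ζωₙ)²) = √(4 − 1²) = √3 ≈ 1.732 rad/s.
t_p = π/ω_d = π/1.732 ≈ 1.814 s.

t_p ≈ 1.814 s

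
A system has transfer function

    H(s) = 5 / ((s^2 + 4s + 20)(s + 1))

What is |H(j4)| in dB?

Substitute s = j4: numerator = 5, denominator = -60 + j32.
|H(j4)| = |5| / |-60 + j32| = 5 / 68 ≈ 0.07353.
In decibels: 20·log₁₀(0.07353) ≈ -22.7 dB.

|H(j4)|_dB ≈ -22.7 dB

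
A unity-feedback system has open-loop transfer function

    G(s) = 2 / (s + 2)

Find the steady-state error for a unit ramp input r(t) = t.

G(s) has no poles at the origin.
This is a Type 0 system; Kv = lim_{s→0} s·G(s) = 0, so the steady-state error for a ramp input is infinite.

e_ss = ∞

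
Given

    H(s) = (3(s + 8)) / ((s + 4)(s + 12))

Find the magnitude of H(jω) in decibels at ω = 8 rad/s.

Substitute s = j8: numerator = 24 + j24, denominator = -16 + j128.
|H(j8)| = |24 + j24| / |-16 + j128| = 33.941 / 129.00 ≈ 0.2631.
In decibels: 20·log₁₀(0.2631) ≈ -11.6 dB.

|H(j8)|_dB ≈ -11.6 dB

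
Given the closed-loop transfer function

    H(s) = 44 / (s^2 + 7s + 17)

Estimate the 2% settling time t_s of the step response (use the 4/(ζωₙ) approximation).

t_s ≈ 1.143 s

Comparing s^2 + 7s + 17 to s^2 + 2ζωₙs + ωₙ²: ωₙ = √17 ≈ 4.123 rad/s and ζ = 7/(2·√17) ≈ 0.8489.
ζωₙ = 7/2 = 3.5, so t_s ≈ 4/(ζωₙ) = 4/3.5 ≈ 1.143 s.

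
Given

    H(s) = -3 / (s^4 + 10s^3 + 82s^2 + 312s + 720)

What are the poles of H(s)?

s = -2 + 6j, -2 - 6j, -3 + 3j, -3 - 3j

The poles are the roots of the denominator s^4 + 10s^3 + 82s^2 + 312s + 720 = 0.
No real roots exist; factor into two real quadratics: (s^2 + 4s + 40)(s^2 + 6s + 18) = 0.
Each quadratic gives a conjugate pair via the quadratic formula.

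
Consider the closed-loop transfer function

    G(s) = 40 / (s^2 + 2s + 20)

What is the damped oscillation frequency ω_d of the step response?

Comparing s^2 + 2s + 20 to s^2 + 2ζωₙs + ωₙ²: ωₙ = √20 ≈ 4.472 rad/s and ζ = 2/(2·√20) ≈ 0.2236.
ζωₙ = 2/2 = 1, so ω_d = ωₙ√(1−ζ²) = √(ωₙ² − (ζωₙ)²) = √(20 − 1²) = √19 ≈ 4.359 rad/s.

ω_d ≈ 4.359 rad/s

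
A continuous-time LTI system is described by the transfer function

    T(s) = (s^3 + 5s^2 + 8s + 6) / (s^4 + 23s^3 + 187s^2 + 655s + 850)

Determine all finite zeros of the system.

s = -1 + j, -1 - j, -3

Set the numerator to zero: s^3 + 5s^2 + 8s + 6 = 0.
Factoring: (s^2 + 2s + 2)(s + 3) = 0.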